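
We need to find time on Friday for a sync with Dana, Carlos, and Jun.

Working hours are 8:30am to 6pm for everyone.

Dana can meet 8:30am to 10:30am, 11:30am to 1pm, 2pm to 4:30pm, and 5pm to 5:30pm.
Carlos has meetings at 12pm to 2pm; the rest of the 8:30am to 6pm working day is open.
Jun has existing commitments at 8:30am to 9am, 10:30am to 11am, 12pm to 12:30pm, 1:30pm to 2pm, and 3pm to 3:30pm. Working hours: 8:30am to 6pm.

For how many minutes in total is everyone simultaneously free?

270 minutes

Carlos free within 08:30–18:00: 08:30–12:00, 14:00–18:00.
Jun free within 08:30–18:00: 09:00–10:30, 11:00–12:00, 12:30–13:30, 14:00–15:00, 15:30–18:00.
Dana ∩ Carlos: 08:30–10:30, 11:30–12:00, 14:00–16:30, 17:00–17:30.
Dana ∩ Carlos ∩ Jun: 09:00–10:30, 11:30–12:00, 14:00–15:00, 15:30–16:30, 17:00–17:30.
Total common minutes: 90 + 30 + 60 + 60 + 30 = 270.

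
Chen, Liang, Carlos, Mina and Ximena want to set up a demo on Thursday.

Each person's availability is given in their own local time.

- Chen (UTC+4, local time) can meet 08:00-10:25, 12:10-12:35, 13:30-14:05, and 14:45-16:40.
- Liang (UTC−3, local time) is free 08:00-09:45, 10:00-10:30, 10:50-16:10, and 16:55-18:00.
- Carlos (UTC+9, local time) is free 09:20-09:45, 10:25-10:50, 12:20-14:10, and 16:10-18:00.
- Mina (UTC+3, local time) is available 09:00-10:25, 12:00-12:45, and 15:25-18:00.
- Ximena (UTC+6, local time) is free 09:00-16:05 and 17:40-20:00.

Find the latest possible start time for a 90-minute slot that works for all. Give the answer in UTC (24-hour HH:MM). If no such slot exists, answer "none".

none

Chen → UTC: 04:00–06:25, 08:10–08:35, 09:30–10:05, 10:45–12:40.
Liang → UTC: 11:00–12:45, 13:00–13:30, 13:50–19:10, 19:55–21:00.
Carlos → UTC: 00:20–00:45, 01:25–01:50, 03:20–05:10, 07:10–09:00.
Mina → UTC: 06:00–07:25, 09:00–09:45, 12:25–15:00.
Ximena → UTC: 03:00–10:05, 11:40–14:00.
Chen ∩ Liang: 11:00–12:40.
Chen ∩ Liang ∩ Carlos: (none).
Chen ∩ Liang ∩ Carlos ∩ Mina: (none).
Chen ∩ Liang ∩ Carlos ∩ Mina ∩ Ximena: (none).
Windows ≥ 90 min: (none).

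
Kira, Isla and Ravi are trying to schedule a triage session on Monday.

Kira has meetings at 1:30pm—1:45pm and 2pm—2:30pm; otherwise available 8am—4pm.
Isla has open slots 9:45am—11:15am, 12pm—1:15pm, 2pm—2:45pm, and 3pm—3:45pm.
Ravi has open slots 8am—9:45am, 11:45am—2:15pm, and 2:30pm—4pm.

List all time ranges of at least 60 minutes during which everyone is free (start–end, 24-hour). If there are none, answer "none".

Kira free within 08:00–16:00: 08:00–13:30, 13:45–14:00, 14:30–16:00.
Kira ∩ Isla: 09:45–11:15, 12:00–13:15, 14:30–14:45, 15:00–15:45.
Kira ∩ Isla ∩ Ravi: 12:00–13:15, 14:30–14:45, 15:00–15:45.
Windows ≥ 60 min: 12:00–13:15.

12:00–13:15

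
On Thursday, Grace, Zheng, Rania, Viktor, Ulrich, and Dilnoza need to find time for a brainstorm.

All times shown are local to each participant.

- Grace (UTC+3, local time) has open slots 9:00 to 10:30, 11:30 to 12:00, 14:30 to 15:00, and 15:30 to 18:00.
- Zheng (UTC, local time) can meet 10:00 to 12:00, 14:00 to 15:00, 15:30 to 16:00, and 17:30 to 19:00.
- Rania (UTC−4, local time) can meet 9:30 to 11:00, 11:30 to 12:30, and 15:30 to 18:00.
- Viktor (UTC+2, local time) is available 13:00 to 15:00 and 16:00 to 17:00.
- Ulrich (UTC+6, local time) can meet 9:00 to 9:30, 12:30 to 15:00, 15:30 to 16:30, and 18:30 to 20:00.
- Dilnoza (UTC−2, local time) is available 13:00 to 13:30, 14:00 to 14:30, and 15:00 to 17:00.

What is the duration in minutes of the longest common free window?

Grace → UTC: 06:00–07:30, 08:30–09:00, 11:30–12:00, 12:30–15:00.
Zheng → UTC: 10:00–12:00, 14:00–15:00, 15:30–16:00, 17:30–19:00.
Rania → UTC: 13:30–15:00, 15:30–16:30, 19:30–22:00.
Viktor → UTC: 11:00–13:00, 14:00–15:00.
Ulrich → UTC: 03:00–03:30, 06:30–09:00, 09:30–10:30, 12:30–14:00.
Dilnoza → UTC: 15:00–15:30, 16:00–16:30, 17:00–19:00.
Grace ∩ Zheng: 11:30–12:00, 14:00–15:00.
Grace ∩ Zheng ∩ Rania: 14:00–15:00.
Grace ∩ Zheng ∩ Rania ∩ Viktor: 14:00–15:00.
Grace ∩ Zheng ∩ Rania ∩ Viktor ∩ Ulrich: (none).
Grace ∩ Zheng ∩ Rania ∩ Viktor ∩ Ulrich ∩ Dilnoza: (none).
No common window.

0 minutes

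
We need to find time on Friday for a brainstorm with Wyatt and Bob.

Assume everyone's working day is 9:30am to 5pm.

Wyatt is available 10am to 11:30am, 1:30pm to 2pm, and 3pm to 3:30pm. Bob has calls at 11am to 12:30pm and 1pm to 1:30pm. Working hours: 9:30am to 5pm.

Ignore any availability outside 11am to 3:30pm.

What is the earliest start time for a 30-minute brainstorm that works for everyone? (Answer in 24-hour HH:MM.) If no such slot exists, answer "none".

Bob free within 09:30–17:00: 09:30–11:00, 12:30–13:00, 13:30–17:00.
Wyatt ∩ Bob: 10:00–11:00, 13:30–14:00, 15:00–15:30.
Restricted to 11:00–15:30: 13:30–14:00, 15:00–15:30.
Windows ≥ 30 min: 13:30–14:00, 15:00–15:30.
Earliest such window starts at 13:30.

13:30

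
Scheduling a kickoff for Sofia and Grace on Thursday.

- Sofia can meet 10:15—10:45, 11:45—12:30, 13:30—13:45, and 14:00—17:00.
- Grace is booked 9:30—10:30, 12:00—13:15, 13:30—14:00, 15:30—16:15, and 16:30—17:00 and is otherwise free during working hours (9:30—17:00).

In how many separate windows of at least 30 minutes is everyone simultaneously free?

1

Grace free within 09:30–17:00: 10:30–12:00, 13:15–13:30, 14:00–15:30, 16:15–16:30.
Sofia ∩ Grace: 10:30–10:45, 11:45–12:00, 14:00–15:30, 16:15–16:30.
Windows ≥ 30 min: 14:00–15:30.
That's 1 window.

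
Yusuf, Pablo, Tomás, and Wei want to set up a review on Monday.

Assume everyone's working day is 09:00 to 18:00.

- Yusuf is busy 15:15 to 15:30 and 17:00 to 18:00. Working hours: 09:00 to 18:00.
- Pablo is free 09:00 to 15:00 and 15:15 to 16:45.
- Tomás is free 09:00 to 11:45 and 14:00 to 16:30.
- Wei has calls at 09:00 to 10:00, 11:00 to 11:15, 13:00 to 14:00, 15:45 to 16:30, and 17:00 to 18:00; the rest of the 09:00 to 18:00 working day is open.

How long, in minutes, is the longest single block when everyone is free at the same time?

60 minutes

Yusuf free within 09:00–18:00: 09:00–15:15, 15:30–17:00.
Wei free within 09:00–18:00: 10:00–11:00, 11:15–13:00, 14:00–15:45, 16:30–17:00.
Yusuf ∩ Pablo: 09:00–15:00, 15:30–16:45.
Yusuf ∩ Pablo ∩ Tomás: 09:00–11:45, 14:00–15:00, 15:30–16:30.
Yusuf ∩ Pablo ∩ Tomás ∩ Wei: 10:00–11:00, 11:15–11:45, 14:00–15:00, 15:30–15:45.
Common window lengths: 60, 30, 60, 15 min; longest is 60.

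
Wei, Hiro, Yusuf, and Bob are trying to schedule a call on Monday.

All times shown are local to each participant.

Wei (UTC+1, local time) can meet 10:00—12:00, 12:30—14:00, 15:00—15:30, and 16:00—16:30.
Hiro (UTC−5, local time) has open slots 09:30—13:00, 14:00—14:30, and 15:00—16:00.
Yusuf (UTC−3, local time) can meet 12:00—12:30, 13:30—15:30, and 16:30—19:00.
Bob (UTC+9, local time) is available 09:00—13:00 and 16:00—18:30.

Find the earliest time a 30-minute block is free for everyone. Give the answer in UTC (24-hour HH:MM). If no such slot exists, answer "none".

none

Wei → UTC: 09:00–11:00, 11:30–13:00, 14:00–14:30, 15:00–15:30.
Hiro → UTC: 14:30–18:00, 19:00–19:30, 20:00–21:00.
Yusuf → UTC: 15:00–15:30, 16:30–18:30, 19:30–22:00.
Bob → UTC: 00:00–04:00, 07:00–09:30.
Wei ∩ Hiro: 15:00–15:30.
Wei ∩ Hiro ∩ Yusuf: 15:00–15:30.
Wei ∩ Hiro ∩ Yusuf ∩ Bob: (none).
Windows ≥ 30 min: (none).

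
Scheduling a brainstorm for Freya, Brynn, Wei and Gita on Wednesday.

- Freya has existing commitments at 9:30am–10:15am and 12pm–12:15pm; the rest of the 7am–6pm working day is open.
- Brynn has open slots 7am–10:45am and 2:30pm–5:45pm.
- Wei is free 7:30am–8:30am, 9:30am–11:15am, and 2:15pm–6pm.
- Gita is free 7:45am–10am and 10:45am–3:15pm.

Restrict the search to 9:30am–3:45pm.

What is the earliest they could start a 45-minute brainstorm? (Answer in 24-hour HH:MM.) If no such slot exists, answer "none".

14:30

Freya free within 07:00–18:00: 07:00–09:30, 10:15–12:00, 12:15–18:00.
Freya ∩ Brynn: 07:00–09:30, 10:15–10:45, 14:30–17:45.
Freya ∩ Brynn ∩ Wei: 07:30–08:30, 10:15–10:45, 14:30–17:45.
Freya ∩ Brynn ∩ Wei ∩ Gita: 07:45–08:30, 14:30–15:15.
Restricted to 09:30–15:45: 14:30–15:15.
Windows ≥ 45 min: 14:30–15:15.
Earliest such window starts at 14:30.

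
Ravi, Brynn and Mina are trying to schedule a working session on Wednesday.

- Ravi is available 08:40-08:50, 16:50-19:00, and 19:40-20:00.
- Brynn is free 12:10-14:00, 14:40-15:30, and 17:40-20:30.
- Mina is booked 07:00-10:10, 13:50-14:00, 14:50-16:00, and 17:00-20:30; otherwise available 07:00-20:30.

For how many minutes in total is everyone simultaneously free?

0 minutes

Mina free within 07:00–20:30: 10:10–13:50, 14:00–14:50, 16:00–17:00.
Ravi ∩ Brynn: 17:40–19:00, 19:40–20:00.
Ravi ∩ Brynn ∩ Mina: (none).
Total common minutes: 0.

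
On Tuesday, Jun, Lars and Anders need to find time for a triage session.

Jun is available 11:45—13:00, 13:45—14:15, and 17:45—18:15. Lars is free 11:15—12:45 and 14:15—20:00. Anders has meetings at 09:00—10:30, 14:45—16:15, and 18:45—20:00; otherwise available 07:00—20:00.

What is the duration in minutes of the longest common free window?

Anders free within 07:00–20:00: 07:00–09:00, 10:30–14:45, 16:15–18:45.
Jun ∩ Lars: 11:45–12:45, 17:45–18:15.
Jun ∩ Lars ∩ Anders: 11:45–12:45, 17:45–18:15.
Common window lengths: 60, 30 min; longest is 60.

60 minutes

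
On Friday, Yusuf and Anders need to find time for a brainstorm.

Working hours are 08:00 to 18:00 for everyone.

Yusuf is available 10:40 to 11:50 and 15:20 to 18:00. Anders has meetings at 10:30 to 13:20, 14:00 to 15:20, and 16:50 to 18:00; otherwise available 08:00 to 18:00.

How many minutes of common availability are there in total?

Anders free within 08:00–18:00: 08:00–10:30, 13:20–14:00, 15:20–16:50.
Yusuf ∩ Anders: 15:20–16:50.
Total common minutes: 90.

90 minutes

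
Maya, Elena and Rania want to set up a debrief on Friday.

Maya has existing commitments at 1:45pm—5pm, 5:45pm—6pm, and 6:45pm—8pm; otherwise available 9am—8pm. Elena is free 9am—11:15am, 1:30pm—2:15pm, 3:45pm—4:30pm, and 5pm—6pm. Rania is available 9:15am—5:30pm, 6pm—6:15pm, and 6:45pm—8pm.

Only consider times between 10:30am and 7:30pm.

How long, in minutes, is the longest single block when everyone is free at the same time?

45 minutes

Maya free within 09:00–20:00: 09:00–13:45, 17:00–17:45, 18:00–18:45.
Maya ∩ Elena: 09:00–11:15, 13:30–13:45, 17:00–17:45.
Maya ∩ Elena ∩ Rania: 09:15–11:15, 13:30–13:45, 17:00–17:30.
Restricted to 10:30–19:30: 10:30–11:15, 13:30–13:45, 17:00–17:30.
Common window lengths: 45, 15, 30 min; longest is 45.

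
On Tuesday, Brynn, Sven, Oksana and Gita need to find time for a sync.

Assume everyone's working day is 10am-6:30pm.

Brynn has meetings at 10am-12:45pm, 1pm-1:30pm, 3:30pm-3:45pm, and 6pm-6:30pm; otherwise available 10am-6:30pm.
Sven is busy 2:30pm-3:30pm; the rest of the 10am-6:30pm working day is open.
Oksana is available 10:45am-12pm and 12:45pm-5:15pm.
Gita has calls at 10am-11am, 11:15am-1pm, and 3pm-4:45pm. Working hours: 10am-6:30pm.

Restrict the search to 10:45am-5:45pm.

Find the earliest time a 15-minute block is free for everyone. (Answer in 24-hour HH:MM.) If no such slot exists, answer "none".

13:30

Brynn free within 10:00–18:30: 12:45–13:00, 13:30–15:30, 15:45–18:00.
Sven free within 10:00–18:30: 10:00–14:30, 15:30–18:30.
Gita free within 10:00–18:30: 11:00–11:15, 13:00–15:00, 16:45–18:30.
Brynn ∩ Sven: 12:45–13:00, 13:30–14:30, 15:45–18:00.
Brynn ∩ Sven ∩ Oksana: 12:45–13:00, 13:30–14:30, 15:45–17:15.
Brynn ∩ Sven ∩ Oksana ∩ Gita: 13:30–14:30, 16:45–17:15.
Restricted to 10:45–17:45: 13:30–14:30, 16:45–17:15.
Windows ≥ 15 min: 13:30–14:30, 16:45–17:15.
Earliest such window starts at 13:30.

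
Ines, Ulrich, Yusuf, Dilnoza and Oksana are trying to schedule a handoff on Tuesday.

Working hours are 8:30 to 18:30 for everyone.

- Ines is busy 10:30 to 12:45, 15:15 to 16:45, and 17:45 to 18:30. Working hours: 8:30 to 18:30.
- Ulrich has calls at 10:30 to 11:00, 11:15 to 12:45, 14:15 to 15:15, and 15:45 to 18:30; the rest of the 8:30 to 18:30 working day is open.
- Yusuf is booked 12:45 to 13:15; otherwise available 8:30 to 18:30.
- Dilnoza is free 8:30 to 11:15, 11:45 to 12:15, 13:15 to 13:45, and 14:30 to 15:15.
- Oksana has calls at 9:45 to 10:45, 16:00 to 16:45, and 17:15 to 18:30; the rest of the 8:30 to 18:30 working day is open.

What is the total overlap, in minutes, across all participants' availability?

Ines free within 08:30–18:30: 08:30–10:30, 12:45–15:15, 16:45–17:45.
Ulrich free within 08:30–18:30: 08:30–10:30, 11:00–11:15, 12:45–14:15, 15:15–15:45.
Yusuf free within 08:30–18:30: 08:30–12:45, 13:15–18:30.
Oksana free within 08:30–18:30: 08:30–09:45, 10:45–16:00, 16:45–17:15.
Ines ∩ Ulrich: 08:30–10:30, 12:45–14:15.
Ines ∩ Ulrich ∩ Yusuf: 08:30–10:30, 13:15–14:15.
Ines ∩ Ulrich ∩ Yusuf ∩ Dilnoza: 08:30–10:30, 13:15–13:45.
Ines ∩ Ulrich ∩ Yusuf ∩ Dilnoza ∩ Oksana: 08:30–09:45, 13:15–13:45.
Total common minutes: 75 + 30 = 105.

105 minutes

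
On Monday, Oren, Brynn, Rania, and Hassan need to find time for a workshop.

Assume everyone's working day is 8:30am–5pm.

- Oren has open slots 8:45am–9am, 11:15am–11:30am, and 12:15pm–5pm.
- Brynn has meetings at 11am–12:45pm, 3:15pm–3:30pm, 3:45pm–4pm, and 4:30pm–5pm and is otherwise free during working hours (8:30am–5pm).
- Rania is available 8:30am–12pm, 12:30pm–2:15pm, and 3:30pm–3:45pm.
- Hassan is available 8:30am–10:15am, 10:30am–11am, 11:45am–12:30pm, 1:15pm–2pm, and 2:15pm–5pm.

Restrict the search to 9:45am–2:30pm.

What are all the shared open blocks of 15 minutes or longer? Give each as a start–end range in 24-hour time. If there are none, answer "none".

13:15–14:00

Brynn free within 08:30–17:00: 08:30–11:00, 12:45–15:15, 15:30–15:45, 16:00–16:30.
Oren ∩ Brynn: 08:45–09:00, 12:45–15:15, 15:30–15:45, 16:00–16:30.
Oren ∩ Brynn ∩ Rania: 08:45–09:00, 12:45–14:15, 15:30–15:45.
Oren ∩ Brynn ∩ Rania ∩ Hassan: 08:45–09:00, 13:15–14:00, 15:30–15:45.
Restricted to 09:45–14:30: 13:15–14:00.
Windows ≥ 15 min: 13:15–14:00.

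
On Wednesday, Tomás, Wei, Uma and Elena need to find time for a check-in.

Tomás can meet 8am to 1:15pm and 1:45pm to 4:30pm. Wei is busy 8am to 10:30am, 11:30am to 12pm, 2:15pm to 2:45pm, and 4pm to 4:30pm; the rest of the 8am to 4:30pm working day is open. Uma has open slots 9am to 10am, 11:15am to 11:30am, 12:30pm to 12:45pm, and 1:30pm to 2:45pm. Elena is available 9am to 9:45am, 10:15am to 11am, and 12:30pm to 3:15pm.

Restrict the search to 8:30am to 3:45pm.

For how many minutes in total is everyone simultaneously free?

Wei free within 08:00–16:30: 10:30–11:30, 12:00–14:15, 14:45–16:00.
Tomás ∩ Wei: 10:30–11:30, 12:00–13:15, 13:45–14:15, 14:45–16:00.
Tomás ∩ Wei ∩ Uma: 11:15–11:30, 12:30–12:45, 13:45–14:15.
Tomás ∩ Wei ∩ Uma ∩ Elena: 12:30–12:45, 13:45–14:15.
Restricted to 08:30–15:45: 12:30–12:45, 13:45–14:15.
Total common minutes: 15 + 30 = 45.

45 minutes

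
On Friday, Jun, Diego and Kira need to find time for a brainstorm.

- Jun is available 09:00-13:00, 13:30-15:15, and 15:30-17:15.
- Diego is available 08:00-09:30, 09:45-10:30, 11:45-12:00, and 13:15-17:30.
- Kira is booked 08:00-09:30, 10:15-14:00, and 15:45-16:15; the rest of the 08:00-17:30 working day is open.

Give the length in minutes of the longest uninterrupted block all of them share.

75 minutes

Kira free within 08:00–17:30: 09:30–10:15, 14:00–15:45, 16:15–17:30.
Jun ∩ Diego: 09:00–09:30, 09:45–10:30, 11:45–12:00, 13:30–15:15, 15:30–17:15.
Jun ∩ Diego ∩ Kira: 09:45–10:15, 14:00–15:15, 15:30–15:45, 16:15–17:15.
Common window lengths: 30, 75, 15, 60 min; longest is 75.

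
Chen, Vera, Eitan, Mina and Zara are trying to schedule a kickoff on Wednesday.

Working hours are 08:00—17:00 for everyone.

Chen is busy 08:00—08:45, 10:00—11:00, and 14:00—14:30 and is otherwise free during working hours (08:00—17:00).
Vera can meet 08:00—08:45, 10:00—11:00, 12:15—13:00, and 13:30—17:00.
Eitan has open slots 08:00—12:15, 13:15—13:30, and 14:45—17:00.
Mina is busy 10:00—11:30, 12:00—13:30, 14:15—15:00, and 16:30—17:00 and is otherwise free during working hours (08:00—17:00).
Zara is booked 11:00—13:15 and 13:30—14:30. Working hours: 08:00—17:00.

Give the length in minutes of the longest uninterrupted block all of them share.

90 minutes

Chen free within 08:00–17:00: 08:45–10:00, 11:00–14:00, 14:30–17:00.
Mina free within 08:00–17:00: 08:00–10:00, 11:30–12:00, 13:30–14:15, 15:00–16:30.
Zara free within 08:00–17:00: 08:00–11:00, 13:15–13:30, 14:30–17:00.
Chen ∩ Vera: 12:15–13:00, 13:30–14:00, 14:30–17:00.
Chen ∩ Vera ∩ Eitan: 14:45–17:00.
Chen ∩ Vera ∩ Eitan ∩ Mina: 15:00–16:30.
Chen ∩ Vera ∩ Eitan ∩ Mina ∩ Zara: 15:00–16:30.
Single common window of 90 minutes.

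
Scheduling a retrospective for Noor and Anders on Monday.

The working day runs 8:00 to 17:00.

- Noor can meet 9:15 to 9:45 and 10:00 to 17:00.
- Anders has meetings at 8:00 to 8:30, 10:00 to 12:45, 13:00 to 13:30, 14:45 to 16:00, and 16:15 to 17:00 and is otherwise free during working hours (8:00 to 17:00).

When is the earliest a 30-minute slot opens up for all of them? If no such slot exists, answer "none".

09:15

Anders free within 08:00–17:00: 08:30–10:00, 12:45–13:00, 13:30–14:45, 16:00–16:15.
Noor ∩ Anders: 09:15–09:45, 12:45–13:00, 13:30–14:45, 16:00–16:15.
Windows ≥ 30 min: 09:15–09:45, 13:30–14:45.
Earliest such window starts at 09:15.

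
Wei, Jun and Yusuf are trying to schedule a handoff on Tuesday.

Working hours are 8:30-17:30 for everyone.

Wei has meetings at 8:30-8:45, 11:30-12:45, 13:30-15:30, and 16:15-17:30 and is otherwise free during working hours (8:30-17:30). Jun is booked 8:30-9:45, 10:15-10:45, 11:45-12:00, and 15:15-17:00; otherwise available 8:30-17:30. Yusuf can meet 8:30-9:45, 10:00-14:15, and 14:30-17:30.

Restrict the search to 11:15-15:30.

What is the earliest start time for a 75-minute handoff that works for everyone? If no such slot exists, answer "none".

Wei free within 08:30–17:30: 08:45–11:30, 12:45–13:30, 15:30–16:15.
Jun free within 08:30–17:30: 09:45–10:15, 10:45–11:45, 12:00–15:15, 17:00–17:30.
Wei ∩ Jun: 09:45–10:15, 10:45–11:30, 12:45–13:30.
Wei ∩ Jun ∩ Yusuf: 10:00–10:15, 10:45–11:30, 12:45–13:30.
Restricted to 11:15–15:30: 11:15–11:30, 12:45–13:30.
Windows ≥ 75 min: (none).

none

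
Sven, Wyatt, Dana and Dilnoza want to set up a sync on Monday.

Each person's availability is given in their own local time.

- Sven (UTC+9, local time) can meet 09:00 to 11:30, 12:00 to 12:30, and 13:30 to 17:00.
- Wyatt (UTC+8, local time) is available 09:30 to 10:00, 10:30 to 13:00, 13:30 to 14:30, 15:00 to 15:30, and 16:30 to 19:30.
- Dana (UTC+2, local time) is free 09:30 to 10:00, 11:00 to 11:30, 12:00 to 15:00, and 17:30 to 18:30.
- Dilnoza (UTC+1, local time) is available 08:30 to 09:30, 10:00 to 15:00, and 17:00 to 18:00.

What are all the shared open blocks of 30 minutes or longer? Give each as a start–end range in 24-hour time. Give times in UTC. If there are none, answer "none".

Sven → UTC: 00:00–02:30, 03:00–03:30, 04:30–08:00.
Wyatt → UTC: 01:30–02:00, 02:30–05:00, 05:30–06:30, 07:00–07:30, 08:30–11:30.
Dana → UTC: 07:30–08:00, 09:00–09:30, 10:00–13:00, 15:30–16:30.
Dilnoza → UTC: 07:30–08:30, 09:00–14:00, 16:00–17:00.
Sven ∩ Wyatt: 01:30–02:00, 03:00–03:30, 04:30–05:00, 05:30–06:30, 07:00–07:30.
Sven ∩ Wyatt ∩ Dana: (none).
Sven ∩ Wyatt ∩ Dana ∩ Dilnoza: (none).
Windows ≥ 30 min: (none).

none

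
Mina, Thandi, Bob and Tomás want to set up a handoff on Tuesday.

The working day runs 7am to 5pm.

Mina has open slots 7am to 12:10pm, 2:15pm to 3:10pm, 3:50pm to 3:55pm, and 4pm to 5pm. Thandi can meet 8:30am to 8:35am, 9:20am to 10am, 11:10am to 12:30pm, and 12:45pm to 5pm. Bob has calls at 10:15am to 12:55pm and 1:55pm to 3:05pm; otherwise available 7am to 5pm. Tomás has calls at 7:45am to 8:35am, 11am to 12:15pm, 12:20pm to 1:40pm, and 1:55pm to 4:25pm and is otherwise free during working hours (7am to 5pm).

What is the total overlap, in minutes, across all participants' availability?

Bob free within 07:00–17:00: 07:00–10:15, 12:55–13:55, 15:05–17:00.
Tomás free within 07:00–17:00: 07:00–07:45, 08:35–11:00, 12:15–12:20, 13:40–13:55, 16:25–17:00.
Mina ∩ Thandi: 08:30–08:35, 09:20–10:00, 11:10–12:10, 14:15–15:10, 15:50–15:55, 16:00–17:00.
Mina ∩ Thandi ∩ Bob: 08:30–08:35, 09:20–10:00, 15:05–15:10, 15:50–15:55, 16:00–17:00.
Mina ∩ Thandi ∩ Bob ∩ Tomás: 09:20–10:00, 16:25–17:00.
Total common minutes: 40 + 35 = 75.

75 minutes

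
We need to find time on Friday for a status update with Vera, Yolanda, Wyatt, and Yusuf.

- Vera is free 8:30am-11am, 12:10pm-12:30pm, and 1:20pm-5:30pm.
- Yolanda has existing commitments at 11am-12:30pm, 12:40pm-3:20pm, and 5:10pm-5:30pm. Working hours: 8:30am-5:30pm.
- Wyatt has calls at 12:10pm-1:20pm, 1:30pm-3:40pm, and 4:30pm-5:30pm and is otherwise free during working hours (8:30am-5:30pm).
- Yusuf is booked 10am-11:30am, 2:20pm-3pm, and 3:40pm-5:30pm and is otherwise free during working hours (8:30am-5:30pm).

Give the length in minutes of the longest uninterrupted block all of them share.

90 minutes

Yolanda free within 08:30–17:30: 08:30–11:00, 12:30–12:40, 15:20–17:10.
Wyatt free within 08:30–17:30: 08:30–12:10, 13:20–13:30, 15:40–16:30.
Yusuf free within 08:30–17:30: 08:30–10:00, 11:30–14:20, 15:00–15:40.
Vera ∩ Yolanda: 08:30–11:00, 15:20–17:10.
Vera ∩ Yolanda ∩ Wyatt: 08:30–11:00, 15:40–16:30.
Vera ∩ Yolanda ∩ Wyatt ∩ Yusuf: 08:30–10:00.
Single common window of 90 minutes.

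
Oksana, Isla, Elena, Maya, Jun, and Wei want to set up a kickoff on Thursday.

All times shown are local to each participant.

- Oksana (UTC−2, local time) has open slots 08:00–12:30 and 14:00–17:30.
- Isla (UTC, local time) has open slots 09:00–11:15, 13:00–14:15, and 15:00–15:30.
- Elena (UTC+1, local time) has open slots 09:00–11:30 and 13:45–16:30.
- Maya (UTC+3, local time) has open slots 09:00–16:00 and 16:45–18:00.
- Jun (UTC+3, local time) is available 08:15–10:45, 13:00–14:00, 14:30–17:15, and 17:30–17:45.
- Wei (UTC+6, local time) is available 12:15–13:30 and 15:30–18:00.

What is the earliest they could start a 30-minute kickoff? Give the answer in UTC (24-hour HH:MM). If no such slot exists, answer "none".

10:00

Oksana → UTC: 10:00–14:30, 16:00–19:30.
Isla → UTC: 09:00–11:15, 13:00–14:15, 15:00–15:30.
Elena → UTC: 08:00–10:30, 12:45–15:30.
Maya → UTC: 06:00–13:00, 13:45–15:00.
Jun → UTC: 05:15–07:45, 10:00–11:00, 11:30–14:15, 14:30–14:45.
Wei → UTC: 06:15–07:30, 09:30–12:00.
Oksana ∩ Isla: 10:00–11:15, 13:00–14:15.
Oksana ∩ Isla ∩ Elena: 10:00–10:30, 13:00–14:15.
Oksana ∩ Isla ∩ Elena ∩ Maya: 10:00–10:30, 13:45–14:15.
Oksana ∩ Isla ∩ Elena ∩ Maya ∩ Jun: 10:00–10:30, 13:45–14:15.
Oksana ∩ Isla ∩ Elena ∩ Maya ∩ Jun ∩ Wei: 10:00–10:30.
Windows ≥ 30 min: 10:00–10:30.
Earliest such window starts at 10:00.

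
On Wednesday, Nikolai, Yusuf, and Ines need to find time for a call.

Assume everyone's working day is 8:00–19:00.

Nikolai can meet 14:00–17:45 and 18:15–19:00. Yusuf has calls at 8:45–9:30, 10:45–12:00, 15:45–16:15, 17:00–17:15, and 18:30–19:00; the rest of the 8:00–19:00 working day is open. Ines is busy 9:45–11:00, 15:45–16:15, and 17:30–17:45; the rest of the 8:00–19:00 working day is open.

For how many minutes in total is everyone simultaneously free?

180 minutes

Yusuf free within 08:00–19:00: 08:00–08:45, 09:30–10:45, 12:00–15:45, 16:15–17:00, 17:15–18:30.
Ines free within 08:00–19:00: 08:00–09:45, 11:00–15:45, 16:15–17:30, 17:45–19:00.
Nikolai ∩ Yusuf: 14:00–15:45, 16:15–17:00, 17:15–17:45, 18:15–18:30.
Nikolai ∩ Yusuf ∩ Ines: 14:00–15:45, 16:15–17:00, 17:15–17:30, 18:15–18:30.
Total common minutes: 105 + 45 + 15 + 15 = 180.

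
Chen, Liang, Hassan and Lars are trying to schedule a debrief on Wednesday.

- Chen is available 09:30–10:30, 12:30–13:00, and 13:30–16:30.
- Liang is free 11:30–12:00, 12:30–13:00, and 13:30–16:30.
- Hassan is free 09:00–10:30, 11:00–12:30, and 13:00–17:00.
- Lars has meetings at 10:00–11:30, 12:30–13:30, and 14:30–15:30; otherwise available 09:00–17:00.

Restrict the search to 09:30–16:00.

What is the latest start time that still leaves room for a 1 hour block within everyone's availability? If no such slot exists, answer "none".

13:30

Lars free within 09:00–17:00: 09:00–10:00, 11:30–12:30, 13:30–14:30, 15:30–17:00.
Chen ∩ Liang: 12:30–13:00, 13:30–16:30.
Chen ∩ Liang ∩ Hassan: 13:30–16:30.
Chen ∩ Liang ∩ Hassan ∩ Lars: 13:30–14:30, 15:30–16:30.
Restricted to 09:30–16:00: 13:30–14:30, 15:30–16:00.
Windows ≥ 60 min: 13:30–14:30.
Latest start in the last window 13:30–14:30 is 14:30 − 60 min = 13:30.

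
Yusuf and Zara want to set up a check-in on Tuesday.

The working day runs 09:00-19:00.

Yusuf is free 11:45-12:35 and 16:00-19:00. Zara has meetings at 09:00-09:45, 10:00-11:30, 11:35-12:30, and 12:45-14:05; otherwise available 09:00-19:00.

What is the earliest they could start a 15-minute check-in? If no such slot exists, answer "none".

16:00

Zara free within 09:00–19:00: 09:45–10:00, 11:30–11:35, 12:30–12:45, 14:05–19:00.
Yusuf ∩ Zara: 12:30–12:35, 16:00–19:00.
Windows ≥ 15 min: 16:00–19:00.
Earliest such window starts at 16:00.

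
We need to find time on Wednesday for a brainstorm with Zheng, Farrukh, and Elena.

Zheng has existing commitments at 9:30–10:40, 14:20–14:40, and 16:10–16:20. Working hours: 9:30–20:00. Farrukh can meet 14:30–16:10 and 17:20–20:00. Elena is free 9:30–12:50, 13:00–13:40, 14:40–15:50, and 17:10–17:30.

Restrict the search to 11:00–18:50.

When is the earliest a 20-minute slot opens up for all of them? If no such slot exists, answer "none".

14:40

Zheng free within 09:30–20:00: 10:40–14:20, 14:40–16:10, 16:20–20:00.
Zheng ∩ Farrukh: 14:40–16:10, 17:20–20:00.
Zheng ∩ Farrukh ∩ Elena: 14:40–15:50, 17:20–17:30.
Restricted to 11:00–18:50: 14:40–15:50, 17:20–17:30.
Windows ≥ 20 min: 14:40–15:50.
Earliest such window starts at 14:40.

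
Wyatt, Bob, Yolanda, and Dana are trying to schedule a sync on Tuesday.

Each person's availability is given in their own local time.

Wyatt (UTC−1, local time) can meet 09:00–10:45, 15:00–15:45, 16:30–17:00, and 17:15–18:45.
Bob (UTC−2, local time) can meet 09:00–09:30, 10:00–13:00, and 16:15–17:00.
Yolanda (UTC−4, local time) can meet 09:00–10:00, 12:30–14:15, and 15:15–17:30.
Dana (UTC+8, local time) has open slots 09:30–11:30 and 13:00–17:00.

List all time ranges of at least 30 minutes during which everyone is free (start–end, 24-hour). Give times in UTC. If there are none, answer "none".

none

Wyatt → UTC: 10:00–11:45, 16:00–16:45, 17:30–18:00, 18:15–19:45.
Bob → UTC: 11:00–11:30, 12:00–15:00, 18:15–19:00.
Yolanda → UTC: 13:00–14:00, 16:30–18:15, 19:15–21:30.
Dana → UTC: 01:30–03:30, 05:00–09:00.
Wyatt ∩ Bob: 11:00–11:30, 18:15–19:00.
Wyatt ∩ Bob ∩ Yolanda: (none).
Wyatt ∩ Bob ∩ Yolanda ∩ Dana: (none).
Windows ≥ 30 min: (none).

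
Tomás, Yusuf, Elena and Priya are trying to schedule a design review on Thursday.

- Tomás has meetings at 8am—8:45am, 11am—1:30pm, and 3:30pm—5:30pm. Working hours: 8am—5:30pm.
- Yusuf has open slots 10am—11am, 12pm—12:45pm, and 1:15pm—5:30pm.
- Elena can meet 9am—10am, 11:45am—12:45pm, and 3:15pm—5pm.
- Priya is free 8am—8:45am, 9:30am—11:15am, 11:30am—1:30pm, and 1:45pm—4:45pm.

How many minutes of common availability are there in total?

15 minutes

Tomás free within 08:00–17:30: 08:45–11:00, 13:30–15:30.
Tomás ∩ Yusuf: 10:00–11:00, 13:30–15:30.
Tomás ∩ Yusuf ∩ Elena: 15:15–15:30.
Tomás ∩ Yusuf ∩ Elena ∩ Priya: 15:15–15:30.
Total common minutes: 15.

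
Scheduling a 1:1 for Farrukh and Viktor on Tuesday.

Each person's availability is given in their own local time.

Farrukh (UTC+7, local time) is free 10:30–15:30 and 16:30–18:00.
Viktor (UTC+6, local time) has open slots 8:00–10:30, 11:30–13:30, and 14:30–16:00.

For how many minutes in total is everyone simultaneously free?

210 minutes

Farrukh → UTC: 03:30–08:30, 09:30–11:00.
Viktor → UTC: 02:00–04:30, 05:30–07:30, 08:30–10:00.
Farrukh ∩ Viktor: 03:30–04:30, 05:30–07:30, 09:30–10:00.
Total common minutes: 60 + 120 + 30 = 210.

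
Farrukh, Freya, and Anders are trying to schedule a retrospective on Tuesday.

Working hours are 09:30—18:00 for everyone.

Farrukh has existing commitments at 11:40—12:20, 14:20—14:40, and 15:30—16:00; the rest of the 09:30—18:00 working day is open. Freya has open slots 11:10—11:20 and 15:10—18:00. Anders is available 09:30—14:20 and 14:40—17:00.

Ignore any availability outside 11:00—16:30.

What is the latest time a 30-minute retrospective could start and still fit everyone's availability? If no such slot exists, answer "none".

Farrukh free within 09:30–18:00: 09:30–11:40, 12:20–14:20, 14:40–15:30, 16:00–18:00.
Farrukh ∩ Freya: 11:10–11:20, 15:10–15:30, 16:00–18:00.
Farrukh ∩ Freya ∩ Anders: 11:10–11:20, 15:10–15:30, 16:00–17:00.
Restricted to 11:00–16:30: 11:10–11:20, 15:10–15:30, 16:00–16:30.
Windows ≥ 30 min: 16:00–16:30.
Latest start in the last window 16:00–16:30 is 16:30 − 30 min = 16:00.

16:00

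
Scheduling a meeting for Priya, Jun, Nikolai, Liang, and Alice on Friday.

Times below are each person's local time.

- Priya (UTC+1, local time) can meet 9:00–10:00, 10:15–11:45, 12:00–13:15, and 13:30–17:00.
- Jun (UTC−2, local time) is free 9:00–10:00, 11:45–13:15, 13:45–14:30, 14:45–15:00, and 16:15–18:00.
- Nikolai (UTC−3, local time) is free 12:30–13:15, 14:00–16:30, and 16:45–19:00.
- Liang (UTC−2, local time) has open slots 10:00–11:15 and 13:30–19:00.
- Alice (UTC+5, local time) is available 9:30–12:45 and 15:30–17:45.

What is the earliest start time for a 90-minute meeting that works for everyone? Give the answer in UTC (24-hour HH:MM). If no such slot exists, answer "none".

Priya → UTC: 08:00–09:00, 09:15–10:45, 11:00–12:15, 12:30–16:00.
Jun → UTC: 11:00–12:00, 13:45–15:15, 15:45–16:30, 16:45–17:00, 18:15–20:00.
Nikolai → UTC: 15:30–16:15, 17:00–19:30, 19:45–22:00.
Liang → UTC: 12:00–13:15, 15:30–21:00.
Alice → UTC: 04:30–07:45, 10:30–12:45.
Priya ∩ Jun: 11:00–12:00, 13:45–15:15, 15:45–16:00.
Priya ∩ Jun ∩ Nikolai: 15:45–16:00.
Priya ∩ Jun ∩ Nikolai ∩ Liang: 15:45–16:00.
Priya ∩ Jun ∩ Nikolai ∩ Liang ∩ Alice: (none).
Windows ≥ 90 min: (none).

none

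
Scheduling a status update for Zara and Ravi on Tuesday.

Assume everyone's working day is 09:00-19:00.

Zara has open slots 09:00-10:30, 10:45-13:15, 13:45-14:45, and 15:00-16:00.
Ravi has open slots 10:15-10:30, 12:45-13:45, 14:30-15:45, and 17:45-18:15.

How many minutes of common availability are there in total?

105 minutes

Zara ∩ Ravi: 10:15–10:30, 12:45–13:15, 14:30–14:45, 15:00–15:45.
Total common minutes: 15 + 30 + 15 + 45 = 105.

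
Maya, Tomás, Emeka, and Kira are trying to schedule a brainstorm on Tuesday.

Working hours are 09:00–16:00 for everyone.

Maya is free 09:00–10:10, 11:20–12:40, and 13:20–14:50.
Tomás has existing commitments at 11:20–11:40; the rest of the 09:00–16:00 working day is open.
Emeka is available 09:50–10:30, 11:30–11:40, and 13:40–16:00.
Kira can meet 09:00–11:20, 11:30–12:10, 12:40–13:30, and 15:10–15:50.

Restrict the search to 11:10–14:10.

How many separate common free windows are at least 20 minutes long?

Tomás free within 09:00–16:00: 09:00–11:20, 11:40–16:00.
Maya ∩ Tomás: 09:00–10:10, 11:40–12:40, 13:20–14:50.
Maya ∩ Tomás ∩ Emeka: 09:50–10:10, 13:40–14:50.
Maya ∩ Tomás ∩ Emeka ∩ Kira: 09:50–10:10.
Restricted to 11:10–14:10: (none).
Windows ≥ 20 min: (none).
That's 0 windows.

0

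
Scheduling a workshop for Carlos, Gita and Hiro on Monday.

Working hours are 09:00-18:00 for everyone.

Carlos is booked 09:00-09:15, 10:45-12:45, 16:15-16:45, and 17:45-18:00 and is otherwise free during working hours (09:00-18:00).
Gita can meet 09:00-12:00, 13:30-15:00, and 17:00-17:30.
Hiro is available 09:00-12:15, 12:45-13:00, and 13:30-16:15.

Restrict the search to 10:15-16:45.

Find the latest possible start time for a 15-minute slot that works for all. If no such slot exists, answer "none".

14:45

Carlos free within 09:00–18:00: 09:15–10:45, 12:45–16:15, 16:45–17:45.
Carlos ∩ Gita: 09:15–10:45, 13:30–15:00, 17:00–17:30.
Carlos ∩ Gita ∩ Hiro: 09:15–10:45, 13:30–15:00.
Restricted to 10:15–16:45: 10:15–10:45, 13:30–15:00.
Windows ≥ 15 min: 10:15–10:45, 13:30–15:00.
Latest start in the last window 13:30–15:00 is 15:00 − 15 min = 14:45.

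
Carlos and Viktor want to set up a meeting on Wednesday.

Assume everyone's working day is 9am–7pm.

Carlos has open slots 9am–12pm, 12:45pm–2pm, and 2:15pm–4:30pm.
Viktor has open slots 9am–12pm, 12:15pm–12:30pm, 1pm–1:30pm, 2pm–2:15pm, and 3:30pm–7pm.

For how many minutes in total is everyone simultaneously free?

Carlos ∩ Viktor: 09:00–12:00, 13:00–13:30, 15:30–16:30.
Total common minutes: 180 + 30 + 60 = 270.

270 minutes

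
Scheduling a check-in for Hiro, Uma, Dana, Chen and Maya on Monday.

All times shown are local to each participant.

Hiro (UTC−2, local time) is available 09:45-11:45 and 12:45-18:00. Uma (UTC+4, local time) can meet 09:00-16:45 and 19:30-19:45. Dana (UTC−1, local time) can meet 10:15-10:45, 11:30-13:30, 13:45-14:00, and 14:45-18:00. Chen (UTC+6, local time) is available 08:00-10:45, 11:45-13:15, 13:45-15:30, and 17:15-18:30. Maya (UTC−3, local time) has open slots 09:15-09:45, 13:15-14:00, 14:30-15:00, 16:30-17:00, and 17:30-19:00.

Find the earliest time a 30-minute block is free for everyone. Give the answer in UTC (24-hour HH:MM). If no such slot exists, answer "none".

none

Hiro → UTC: 11:45–13:45, 14:45–20:00.
Uma → UTC: 05:00–12:45, 15:30–15:45.
Dana → UTC: 11:15–11:45, 12:30–14:30, 14:45–15:00, 15:45–19:00.
Chen → UTC: 02:00–04:45, 05:45–07:15, 07:45–09:30, 11:15–12:30.
Maya → UTC: 12:15–12:45, 16:15–17:00, 17:30–18:00, 19:30–20:00, 20:30–22:00.
Hiro ∩ Uma: 11:45–12:45, 15:30–15:45.
Hiro ∩ Uma ∩ Dana: 12:30–12:45.
Hiro ∩ Uma ∩ Dana ∩ Chen: (none).
Hiro ∩ Uma ∩ Dana ∩ Chen ∩ Maya: (none).
Windows ≥ 30 min: (none).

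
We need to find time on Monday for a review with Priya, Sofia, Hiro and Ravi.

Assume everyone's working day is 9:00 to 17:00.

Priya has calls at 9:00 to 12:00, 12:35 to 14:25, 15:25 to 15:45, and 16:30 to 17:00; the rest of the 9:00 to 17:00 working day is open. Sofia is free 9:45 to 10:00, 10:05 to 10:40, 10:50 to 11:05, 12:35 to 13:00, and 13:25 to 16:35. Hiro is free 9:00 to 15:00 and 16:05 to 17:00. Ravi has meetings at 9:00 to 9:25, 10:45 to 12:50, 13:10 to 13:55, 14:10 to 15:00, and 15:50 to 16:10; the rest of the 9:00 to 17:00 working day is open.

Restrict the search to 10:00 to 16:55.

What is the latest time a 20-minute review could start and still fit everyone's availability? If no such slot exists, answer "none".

16:10

Priya free within 09:00–17:00: 12:00–12:35, 14:25–15:25, 15:45–16:30.
Ravi free within 09:00–17:00: 09:25–10:45, 12:50–13:10, 13:55–14:10, 15:00–15:50, 16:10–17:00.
Priya ∩ Sofia: 14:25–15:25, 15:45–16:30.
Priya ∩ Sofia ∩ Hiro: 14:25–15:00, 16:05–16:30.
Priya ∩ Sofia ∩ Hiro ∩ Ravi: 16:10–16:30.
Restricted to 10:00–16:55: 16:10–16:30.
Windows ≥ 20 min: 16:10–16:30.
Latest start in the last window 16:10–16:30 is 16:30 − 20 min = 16:10.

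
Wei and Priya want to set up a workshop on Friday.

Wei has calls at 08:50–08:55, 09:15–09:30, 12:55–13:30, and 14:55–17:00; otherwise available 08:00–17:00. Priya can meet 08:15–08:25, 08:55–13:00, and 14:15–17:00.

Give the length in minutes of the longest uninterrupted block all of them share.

Wei free within 08:00–17:00: 08:00–08:50, 08:55–09:15, 09:30–12:55, 13:30–14:55.
Wei ∩ Priya: 08:15–08:25, 08:55–09:15, 09:30–12:55, 14:15–14:55.
Common window lengths: 10, 20, 205, 40 min; longest is 205.

205 minutes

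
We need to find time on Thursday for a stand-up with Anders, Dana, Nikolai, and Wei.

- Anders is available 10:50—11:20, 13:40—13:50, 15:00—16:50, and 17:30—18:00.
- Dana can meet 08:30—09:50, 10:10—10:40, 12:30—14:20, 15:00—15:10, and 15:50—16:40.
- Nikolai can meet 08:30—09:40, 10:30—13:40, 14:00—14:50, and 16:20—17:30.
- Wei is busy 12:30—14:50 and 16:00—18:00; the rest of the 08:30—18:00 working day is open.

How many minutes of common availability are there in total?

Wei free within 08:30–18:00: 08:30–12:30, 14:50–16:00.
Anders ∩ Dana: 13:40–13:50, 15:00–15:10, 15:50–16:40.
Anders ∩ Dana ∩ Nikolai: 16:20–16:40.
Anders ∩ Dana ∩ Nikolai ∩ Wei: (none).
Total common minutes: 0.

0 minutes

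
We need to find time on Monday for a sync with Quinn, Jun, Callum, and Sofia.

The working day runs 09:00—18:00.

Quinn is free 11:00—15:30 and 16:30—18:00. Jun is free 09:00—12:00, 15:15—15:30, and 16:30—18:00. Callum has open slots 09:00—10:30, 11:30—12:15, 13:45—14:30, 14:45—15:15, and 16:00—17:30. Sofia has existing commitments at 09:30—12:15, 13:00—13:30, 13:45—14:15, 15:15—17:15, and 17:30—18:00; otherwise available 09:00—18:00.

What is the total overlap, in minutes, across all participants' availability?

Sofia free within 09:00–18:00: 09:00–09:30, 12:15–13:00, 13:30–13:45, 14:15–15:15, 17:15–17:30.
Quinn ∩ Jun: 11:00–12:00, 15:15–15:30, 16:30–18:00.
Quinn ∩ Jun ∩ Callum: 11:30–12:00, 16:30–17:30.
Quinn ∩ Jun ∩ Callum ∩ Sofia: 17:15–17:30.
Total common minutes: 15.

15 minutes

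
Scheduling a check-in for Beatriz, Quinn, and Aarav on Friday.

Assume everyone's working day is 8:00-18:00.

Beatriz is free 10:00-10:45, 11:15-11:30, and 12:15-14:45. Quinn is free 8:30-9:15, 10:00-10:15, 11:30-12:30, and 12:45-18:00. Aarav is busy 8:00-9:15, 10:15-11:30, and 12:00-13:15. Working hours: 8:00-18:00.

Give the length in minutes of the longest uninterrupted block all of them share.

90 minutes

Aarav free within 08:00–18:00: 09:15–10:15, 11:30–12:00, 13:15–18:00.
Beatriz ∩ Quinn: 10:00–10:15, 12:15–12:30, 12:45–14:45.
Beatriz ∩ Quinn ∩ Aarav: 10:00–10:15, 13:15–14:45.
Common window lengths: 15, 90 min; longest is 90.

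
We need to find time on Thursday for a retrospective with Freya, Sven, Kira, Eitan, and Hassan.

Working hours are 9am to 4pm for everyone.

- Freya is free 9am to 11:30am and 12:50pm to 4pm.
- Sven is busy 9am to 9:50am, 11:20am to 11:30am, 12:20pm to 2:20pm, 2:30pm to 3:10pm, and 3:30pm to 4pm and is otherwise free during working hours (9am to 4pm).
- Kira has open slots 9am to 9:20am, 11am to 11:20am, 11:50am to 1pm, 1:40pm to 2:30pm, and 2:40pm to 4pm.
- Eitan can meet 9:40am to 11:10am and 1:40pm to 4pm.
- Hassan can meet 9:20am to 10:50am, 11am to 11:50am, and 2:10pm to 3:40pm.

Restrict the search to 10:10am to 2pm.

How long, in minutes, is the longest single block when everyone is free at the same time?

10 minutes

Sven free within 09:00–16:00: 09:50–11:20, 11:30–12:20, 14:20–14:30, 15:10–15:30.
Freya ∩ Sven: 09:50–11:20, 14:20–14:30, 15:10–15:30.
Freya ∩ Sven ∩ Kira: 11:00–11:20, 14:20–14:30, 15:10–15:30.
Freya ∩ Sven ∩ Kira ∩ Eitan: 11:00–11:10, 14:20–14:30, 15:10–15:30.
Freya ∩ Sven ∩ Kira ∩ Eitan ∩ Hassan: 11:00–11:10, 14:20–14:30, 15:10–15:30.
Restricted to 10:10–14:00: 11:00–11:10.
Single common window of 10 minutes.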